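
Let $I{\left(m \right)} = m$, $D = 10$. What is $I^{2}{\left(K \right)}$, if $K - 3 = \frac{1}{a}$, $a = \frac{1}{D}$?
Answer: $169$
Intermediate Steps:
$a = \frac{1}{10} \approx 0.1$
$K = 13$ ($K = 3 + \frac{1}{\frac{1}{10}} = 3 + 10 = 13$)
$I^{2}{\left(K \right)} = 13^{2} = 169$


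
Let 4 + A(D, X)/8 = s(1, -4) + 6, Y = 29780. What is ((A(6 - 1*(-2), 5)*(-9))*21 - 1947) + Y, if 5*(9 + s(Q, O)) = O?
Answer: 198133/5 ≈ 39627.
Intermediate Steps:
s(Q, O) = -9 + O/5
A(D, X) = -312/5 (A(D, X) = -32 + 8*((-9 + (⅕)*(-4)) + 6) = -32 + 8*((-9 - ⅘) + 6) = -32 + 8*(-49/5 + 6) = -32 + 8*(-19/5) = -32 - 152/5 = -312/5)
((A(6 - 1*(-2), 5)*(-9))*21 - 1947) + Y = (-312/5*(-9)*21 - 1947) + 29780 = ((2808/5)*21 - 1947) + 29780 = (58968/5 - 1947) + 29780 = 49233/5 + 29780 = 198133/5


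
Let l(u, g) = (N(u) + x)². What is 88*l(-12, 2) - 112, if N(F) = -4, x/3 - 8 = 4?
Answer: 90000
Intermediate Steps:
x = 36 (x = 24 + 3*4 = 24 + 12 = 36)
l(u, g) = 1024 (l(u, g) = (-4 + 36)² = 32² = 1024)
88*l(-12, 2) - 112 = 88*1024 - 112 = 90112 - 112 = 90000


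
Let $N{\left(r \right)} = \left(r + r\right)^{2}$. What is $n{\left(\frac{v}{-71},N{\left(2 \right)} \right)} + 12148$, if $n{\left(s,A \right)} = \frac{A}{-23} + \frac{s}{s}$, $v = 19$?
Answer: $\frac{279411}{23} \approx 12148.0$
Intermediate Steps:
$N{\left(r \right)} = 4 r^{2}$ ($N{\left(r \right)} = \left(2 r\right)^{2} = 4 r^{2}$)
$n{\left(s,A \right)} = 1 - \frac{A}{23}$ ($n{\left(s,A \right)} = A \left(- \frac{1}{23}\right) + 1 = - \frac{A}{23} + 1 = 1 - \frac{A}{23}$)
$n{\left(\frac{v}{-71},N{\left(2 \right)} \right)} + 12148 = \left(1 - \frac{4 \cdot 2^{2}}{23}\right) + 12148 = \left(1 - \frac{4 \cdot 4}{23}\right) + 12148 = \left(1 - \frac{16}{23}\right) + 12148 = \frac{7}{23} + 12148 = \frac{279411}{23}$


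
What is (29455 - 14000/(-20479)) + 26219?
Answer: 1140161846/20479 ≈ 55675.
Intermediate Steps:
(29455 - 14000/(-20479)) + 26219 = (29455 - 14000*(-1/20479)) + 26219 = (29455 + 14000/20479) + 26219 = 603222945/20479 + 26219 = 1140161846/20479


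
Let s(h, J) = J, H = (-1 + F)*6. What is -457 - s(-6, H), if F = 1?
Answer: -457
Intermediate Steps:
H = 0 (H = (-1 + 1)*6 = 0*6 = 0)
-457 - s(-6, H) = -457 - 1*0 = -457 + 0 = -457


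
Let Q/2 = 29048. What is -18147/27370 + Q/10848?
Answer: 946487/201705 ≈ 4.6924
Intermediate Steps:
Q = 58096 (Q = 2*29048 = 58096)
-18147/27370 + Q/10848 = -18147/27370 + 58096/10848 = -18147*1/27370 + 58096*(1/10848) = -789/1190 + 3631/678 = 946487/201705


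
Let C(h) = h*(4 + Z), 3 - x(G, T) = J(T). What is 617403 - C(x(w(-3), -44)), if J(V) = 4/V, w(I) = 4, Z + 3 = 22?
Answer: 6790651/11 ≈ 6.1733e+5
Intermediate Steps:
Z = 19 (Z = -3 + 22 = 19)
x(G, T) = 3 - 4/T
C(h) = 23*h (C(h) = h*(4 + 19) = h*23 = 23*h)
617403 - C(x(w(-3), -44)) = 617403 - 23*(3 - 4/(-44)) = 617403 - 23*(3 - 4*(-1/44)) = 617403 - 23*(3 + 1/11) = 617403 - 23*34/11 = 617403 - 1*782/11 = 617403 - 782/11 = 6790651/11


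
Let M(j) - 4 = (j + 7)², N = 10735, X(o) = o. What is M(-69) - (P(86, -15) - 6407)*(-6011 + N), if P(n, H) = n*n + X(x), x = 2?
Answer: -4677636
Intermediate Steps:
P(n, H) = 2 + n² (P(n, H) = n*n + 2 = n² + 2 = 2 + n²)
M(j) = 4 + (7 + j)² (M(j) = 4 + (j + 7)² = 4 + (7 + j)²)
M(-69) - (P(86, -15) - 6407)*(-6011 + N) = (4 + (7 - 69)²) - ((2 + 86²) - 6407)*(-6011 + 10735) = (4 + (-62)²) - ((2 + 7396) - 6407)*4724 = (4 + 3844) - (7398 - 6407)*4724 = 3848 - 991*4724 = 3848 - 1*4681484 = 3848 - 4681484 = -4677636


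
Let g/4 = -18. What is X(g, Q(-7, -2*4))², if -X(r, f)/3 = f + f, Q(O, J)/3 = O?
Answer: 15876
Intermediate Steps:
Q(O, J) = 3*O
g = -72 (g = 4*(-18) = -72)
X(r, f) = -6*f (X(r, f) = -3*(f + f) = -6*f)
X(g, Q(-7, -2*4))² = (-18*(-7))² = (-6*(-21))² = 126² = 15876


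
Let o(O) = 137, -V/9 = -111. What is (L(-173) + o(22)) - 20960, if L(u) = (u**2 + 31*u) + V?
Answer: 4742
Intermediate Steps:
V = 999 (V = -9*(-111) = 999)
L(u) = 999 + u**2 + 31*u (L(u) = (u**2 + 31*u) + 999 = 999 + u**2 + 31*u)
(L(-173) + o(22)) - 20960 = ((999 + (-173)**2 + 31*(-173)) + 137) - 20960 = ((999 + 29929 - 5363) + 137) - 20960 = (25565 + 137) - 20960 = 25702 - 20960 = 4742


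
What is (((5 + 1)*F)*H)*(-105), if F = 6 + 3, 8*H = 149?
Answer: -422415/4 ≈ -1.0560e+5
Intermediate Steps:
H = 149/8 (H = (⅛)*149 = 149/8 ≈ 18.625)
F = 9
(((5 + 1)*F)*H)*(-105) = (((5 + 1)*9)*(149/8))*(-105) = ((6*9)*(149/8))*(-105) = (54*(149/8))*(-105) = (4023/4)*(-105) = -422415/4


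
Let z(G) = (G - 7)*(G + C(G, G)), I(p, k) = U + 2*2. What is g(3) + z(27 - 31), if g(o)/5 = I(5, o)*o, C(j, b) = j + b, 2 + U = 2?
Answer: 192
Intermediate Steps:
U = 0 (U = -2 + 2 = 0)
I(p, k) = 4 (I(p, k) = 0 + 2*2 = 0 + 4 = 4)
C(j, b) = b + j
z(G) = 3*G*(-7 + G) (z(G) = (G - 7)*(G + (G + G)) = (-7 + G)*(G + 2*G) = (-7 + G)*(3*G) = 3*G*(-7 + G))
g(o) = 20*o (g(o) = 5*(4*o) = 20*o)
g(3) + z(27 - 31) = 20*3 + 3*(27 - 31)*(-7 + (27 - 31)) = 60 + 3*(-4)*(-7 - 4) = 60 + 3*(-4)*(-11) = 60 + 132 = 192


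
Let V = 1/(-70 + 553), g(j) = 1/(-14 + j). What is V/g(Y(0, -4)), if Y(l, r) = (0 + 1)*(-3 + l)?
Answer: -17/483 ≈ -0.035197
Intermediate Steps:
Y(l, r) = -3 + l (Y(l, r) = 1*(-3 + l) = -3 + l)
V = 1/483 ≈ 0.0020704
V/g(Y(0, -4)) = 1/(483*(1/(-14 + (-3 + 0)))) = 1/(483*(1/(-14 - 3))) = 1/(483*(1/(-17))) = 1/(483*(-1/17)) = (1/483)*(-17) = -17/483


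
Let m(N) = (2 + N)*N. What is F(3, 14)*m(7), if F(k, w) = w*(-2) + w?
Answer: -882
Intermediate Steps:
m(N) = N*(2 + N)
F(k, w) = -w (F(k, w) = -2*w + w = -w)
F(3, 14)*m(7) = (-1*14)*(7*(2 + 7)) = -98*9 = -14*63 = -882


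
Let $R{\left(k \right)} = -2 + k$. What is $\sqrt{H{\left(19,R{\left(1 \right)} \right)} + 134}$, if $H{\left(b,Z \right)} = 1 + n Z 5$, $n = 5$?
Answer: $\sqrt{110} \approx 10.488$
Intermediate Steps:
$H{\left(b,Z \right)} = 1 + 25 Z$ ($H{\left(b,Z \right)} = 1 + 5 Z 5 = 1 + 5 \cdot 5 Z = 1 + 25 Z$)
$\sqrt{H{\left(19,R{\left(1 \right)} \right)} + 134} = \sqrt{\left(1 + 25 \left(-2 + 1\right)\right) + 134} = \sqrt{\left(1 + 25 \left(-1\right)\right) + 134} = \sqrt{\left(1 - 25\right) + 134} = \sqrt{-24 + 134} = \sqrt{110}$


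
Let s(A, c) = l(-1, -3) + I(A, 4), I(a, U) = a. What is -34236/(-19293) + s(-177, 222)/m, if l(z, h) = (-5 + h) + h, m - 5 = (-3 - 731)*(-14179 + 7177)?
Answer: 58650456848/33051950863 ≈ 1.7745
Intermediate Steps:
m = 5139473 (m = 5 + (-3 - 731)*(-14179 + 7177) = 5 - 734*(-7002) = 5 + 5139468 = 5139473)
l(z, h) = -5 + 2*h
s(A, c) = -11 + A (s(A, c) = (-5 + 2*(-3)) + A = (-5 - 6) + A = -11 + A)
-34236/(-19293) + s(-177, 222)/m = -34236/(-19293) + (-11 - 177)/5139473 = -34236*(-1/19293) - 188*1/5139473 = 11412/6431 - 188/5139473 = 58650456848/33051950863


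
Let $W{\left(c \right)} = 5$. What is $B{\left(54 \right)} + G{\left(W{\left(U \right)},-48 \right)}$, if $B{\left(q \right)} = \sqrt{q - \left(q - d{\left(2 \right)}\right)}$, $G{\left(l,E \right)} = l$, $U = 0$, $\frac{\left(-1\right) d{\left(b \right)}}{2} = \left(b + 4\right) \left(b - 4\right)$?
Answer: $5 + 2 \sqrt{6} \approx 9.899$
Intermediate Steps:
$d{\left(b \right)} = - 2 \left(-4 + b\right) \left(4 + b\right)$ ($d{\left(b \right)} = - 2 \left(b + 4\right) \left(b - 4\right) = - 2 \left(4 + b\right) \left(-4 + b\right) = - 2 \left(-4 + b\right) \left(4 + b\right)$)
$B{\left(q \right)} = 2 \sqrt{6}$ ($B{\left(q \right)} = \sqrt{q - \left(-32 + 8 + q\right)} = \sqrt{q - \left(-24 + q\right)} = \sqrt{24} = 2 \sqrt{6}$)
$B{\left(54 \right)} + G{\left(W{\left(U \right)},-48 \right)} = 2 \sqrt{6} + 5 = 5 + 2 \sqrt{6}$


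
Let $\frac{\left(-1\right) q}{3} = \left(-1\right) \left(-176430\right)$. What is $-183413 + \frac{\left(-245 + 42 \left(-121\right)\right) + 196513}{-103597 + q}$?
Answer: $- \frac{116079894517}{632887} \approx -1.8341 \cdot 10^{5}$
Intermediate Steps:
$q = -529290$ ($q = - 3 \left(\left(-1\right) \left(-176430\right)\right) = \left(-3\right) 176430 = -529290$)
$-183413 + \frac{\left(-245 + 42 \left(-121\right)\right) + 196513}{-103597 + q} = -183413 + \frac{\left(-245 + 42 \left(-121\right)\right) + 196513}{-103597 - 529290} = -183413 + \frac{\left(-245 - 5082\right) + 196513}{-632887} = -183413 + \left(-5327 + 196513\right) \left(- \frac{1}{632887}\right) = -183413 + 191186 \left(- \frac{1}{632887}\right) = -183413 - \frac{191186}{632887} = - \frac{116079894517}{632887}$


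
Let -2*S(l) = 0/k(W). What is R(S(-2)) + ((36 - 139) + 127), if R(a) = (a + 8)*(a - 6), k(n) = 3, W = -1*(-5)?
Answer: -24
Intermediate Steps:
W = 5
S(l) = 0 (S(l) = -0/3 = -½*0 = 0)
R(a) = (-6 + a)*(8 + a) (R(a) = (8 + a)*(-6 + a) = (-6 + a)*(8 + a))
R(S(-2)) + ((36 - 139) + 127) = (-48 + 0² + 2*0) + ((36 - 139) + 127) = (-48 + 0 + 0) + (-103 + 127) = -48 + 24 = -24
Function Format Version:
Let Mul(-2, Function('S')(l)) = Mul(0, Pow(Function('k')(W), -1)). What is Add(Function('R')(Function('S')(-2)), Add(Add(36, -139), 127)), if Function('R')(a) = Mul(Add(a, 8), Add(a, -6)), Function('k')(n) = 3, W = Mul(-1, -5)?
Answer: -24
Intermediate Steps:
W = 5
Function('S')(l) = 0 (Function('S')(l) = Mul(Rational(-1, 2), Mul(0, Pow(3, -1))) = Mul(Rational(-1, 2), Mul(0, Rational(1, 3))) = Mul(Rational(-1, 2), 0) = 0)
Function('R')(a) = Mul(Add(-6, a), Add(8, a)) (Function('R')(a) = Mul(Add(8, a), Add(-6, a)) = Mul(Add(-6, a), Add(8, a)))
Add(Function('R')(Function('S')(-2)), Add(Add(36, -139), 127)) = Add(Add(-48, Pow(0, 2), Mul(2, 0)), Add(Add(36, -139), 127)) = Add(Add(-48, 0, 0), Add(-103, 127)) = Add(-48, 24) = -24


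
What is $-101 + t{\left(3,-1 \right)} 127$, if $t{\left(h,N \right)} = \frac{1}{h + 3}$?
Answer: $- \frac{479}{6} \approx -79.833$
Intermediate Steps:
$t{\left(h,N \right)} = \frac{1}{3 + h}$
$-101 + t{\left(3,-1 \right)} 127 = -101 + \frac{1}{3 + 3} \cdot 127 = -101 + \frac{1}{6} \cdot 127 = -101 + \frac{127}{6} = - \frac{479}{6}$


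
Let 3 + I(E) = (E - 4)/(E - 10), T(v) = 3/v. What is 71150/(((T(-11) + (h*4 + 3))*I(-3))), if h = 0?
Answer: -1017445/96 ≈ -10598.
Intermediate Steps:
I(E) = -3 + (-4 + E)/(-10 + E) (I(E) = -3 + (E - 4)/(E - 10) = -3 + (-4 + E)/(-10 + E))
71150/(((T(-11) + (h*4 + 3))*I(-3))) = 71150/(((3/(-11) + (0*4 + 3))*(2*(13 - 1*(-3))/(-10 - 3)))) = 71150/(((3*(-1/11) + (0 + 3))*(2*(13 + 3)/(-13)))) = 71150/(((-3/11 + 3)*(2*(-1/13)*16))) = 71150/(((30/11)*(-32/13))) = 71150/(-960/143) = 71150*(-143/960) = -1017445/96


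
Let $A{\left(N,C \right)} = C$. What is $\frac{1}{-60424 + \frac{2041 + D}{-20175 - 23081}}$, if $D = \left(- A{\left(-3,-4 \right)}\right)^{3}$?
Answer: $- \frac{43256}{2613702649} \approx -1.655 \cdot 10^{-5}$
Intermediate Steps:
$D = 64$ ($D = \left(\left(-1\right) \left(-4\right)\right)^{3} = 4^{3} = 64$)
$\frac{1}{-60424 + \frac{2041 + D}{-20175 - 23081}} = \frac{1}{-60424 + \frac{2041 + 64}{-20175 - 23081}} = \frac{1}{-60424 + \frac{2105}{-43256}} = \frac{1}{-60424 + 2105 \left(- \frac{1}{43256}\right)} = \frac{1}{-60424 - \frac{2105}{43256}} = \frac{1}{- \frac{2613702649}{43256}} = - \frac{43256}{2613702649}$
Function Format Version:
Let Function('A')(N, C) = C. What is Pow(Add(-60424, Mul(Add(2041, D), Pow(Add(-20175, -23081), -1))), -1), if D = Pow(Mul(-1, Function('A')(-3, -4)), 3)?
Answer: Rational(-43256, 2613702649) ≈ -1.6550e-5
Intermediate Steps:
D = 64 (D = Pow(Mul(-1, -4), 3) = Pow(4, 3) = 64)
Pow(Add(-60424, Mul(Add(2041, D), Pow(Add(-20175, -23081), -1))), -1) = Pow(Add(-60424, Mul(Add(2041, 64), Pow(Add(-20175, -23081), -1))), -1) = Pow(Add(-60424, Mul(2105, Pow(-43256, -1))), -1) = Pow(Add(-60424, Mul(2105, Rational(-1, 43256))), -1) = Pow(Add(-60424, Rational(-2105, 43256)), -1) = Pow(Rational(-2613702649, 43256), -1) = Rational(-43256, 2613702649)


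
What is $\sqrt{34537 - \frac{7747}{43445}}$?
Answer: $\frac{\sqrt{65187146611010}}{43445} \approx 185.84$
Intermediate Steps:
$\sqrt{34537 - \frac{7747}{43445}} = \sqrt{\frac{1500452218}{43445}} = \frac{\sqrt{65187146611010}}{43445}$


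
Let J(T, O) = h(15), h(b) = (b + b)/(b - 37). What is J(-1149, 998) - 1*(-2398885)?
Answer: 26387720/11 ≈ 2.3989e+6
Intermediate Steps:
h(b) = 2*b/(-37 + b) (h(b) = (2*b)/(-37 + b) = 2*b/(-37 + b))
J(T, O) = -15/11 (J(T, O) = 2*15/(-37 + 15) = 2*15/(-22) = 2*15*(-1/22) = -15/11)
J(-1149, 998) - 1*(-2398885) = -15/11 - 1*(-2398885) = -15/11 + 2398885 = 26387720/11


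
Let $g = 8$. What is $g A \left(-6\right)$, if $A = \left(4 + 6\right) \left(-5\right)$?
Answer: $2400$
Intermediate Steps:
$A = -50$ ($A = 10 \left(-5\right) = -50$)
$g A \left(-6\right) = 8 \left(-50\right) \left(-6\right) = \left(-400\right) \left(-6\right) = 2400$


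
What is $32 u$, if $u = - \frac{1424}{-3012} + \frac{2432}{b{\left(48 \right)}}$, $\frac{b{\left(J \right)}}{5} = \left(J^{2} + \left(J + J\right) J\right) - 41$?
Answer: $\frac{449973632}{25869315} \approx 17.394$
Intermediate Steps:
$b{\left(J \right)} = -205 + 15 J^{2}$ ($b{\left(J \right)} = 5 \left(\left(J^{2} + \left(J + J\right) J\right) - 41\right) = 5 \left(\left(J^{2} + 2 J J\right) - 41\right) = 5 \left(\left(J^{2} + 2 J^{2}\right) - 41\right) = 5 \left(3 J^{2} - 41\right) = 5 \left(-41 + 3 J^{2}\right) = -205 + 15 J^{2}$)
$u = \frac{14061676}{25869315}$ ($u = - \frac{1424}{-3012} + \frac{2432}{-205 + 15 \cdot 48^{2}} = \left(-1424\right) \left(- \frac{1}{3012}\right) + \frac{2432}{-205 + 15 \cdot 2304} = \frac{356}{753} + \frac{2432}{-205 + 34560} = \frac{356}{753} + \frac{2432}{34355} = \frac{14061676}{25869315} \approx 0.54357$)
$32 u = 32 \cdot \frac{14061676}{25869315} = \frac{449973632}{25869315}$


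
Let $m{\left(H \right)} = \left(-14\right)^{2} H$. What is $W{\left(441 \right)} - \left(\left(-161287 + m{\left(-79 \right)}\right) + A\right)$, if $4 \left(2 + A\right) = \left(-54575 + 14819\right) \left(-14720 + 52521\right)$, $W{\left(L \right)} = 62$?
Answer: $375880974$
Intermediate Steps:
$A = -375704141$ ($A = -2 + \frac{\left(-54575 + 14819\right) \left(-14720 + 52521\right)}{4} = -2 + \frac{\left(-39756\right) 37801}{4} = -2 + \frac{1}{4} \left(-1502816556\right) = -2 - 375704139 = -375704141$)
$m{\left(H \right)} = 196 H$
$W{\left(441 \right)} - \left(\left(-161287 + m{\left(-79 \right)}\right) + A\right) = 62 - \left(\left(-161287 + 196 \left(-79\right)\right) - 375704141\right) = 62 - \left(\left(-161287 - 15484\right) - 375704141\right) = 62 - \left(-176771 - 375704141\right) = 62 - -375880912 = 62 + 375880912 = 375880974$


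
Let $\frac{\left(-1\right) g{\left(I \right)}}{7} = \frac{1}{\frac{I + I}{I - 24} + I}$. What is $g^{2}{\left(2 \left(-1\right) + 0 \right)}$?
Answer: $\frac{8281}{576} \approx 14.377$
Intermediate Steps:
$g{\left(I \right)} = - \frac{7}{I + \frac{2 I}{-24 + I}}$ ($g{\left(I \right)} = - \frac{7}{\frac{I + I}{I - 24} + I} = - \frac{7}{\frac{2 I}{-24 + I} + I} = - \frac{7}{I + \frac{2 I}{-24 + I}}$)
$g^{2}{\left(2 \left(-1\right) + 0 \right)} = \left(\frac{7 \left(24 - \left(2 \left(-1\right) + 0\right)\right)}{\left(2 \left(-1\right) + 0\right) \left(-22 + \left(2 \left(-1\right) + 0\right)\right)}\right)^{2} = \left(\frac{7 \left(24 - \left(-2 + 0\right)\right)}{\left(-2 + 0\right) \left(-22 + \left(-2 + 0\right)\right)}\right)^{2} = \left(\frac{7 \left(24 - -2\right)}{\left(-2\right) \left(-22 - 2\right)}\right)^{2} = \left(7 \left(- \frac{1}{2}\right) \frac{1}{-24} \left(24 + 2\right)\right)^{2} = \left(7 \left(- \frac{1}{2}\right) \left(- \frac{1}{24}\right) 26\right)^{2} = \left(\frac{91}{24}\right)^{2} = \frac{8281}{576}$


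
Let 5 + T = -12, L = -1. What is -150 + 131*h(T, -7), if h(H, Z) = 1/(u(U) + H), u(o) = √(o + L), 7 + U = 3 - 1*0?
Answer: -46327/294 - 131*I*√5/294 ≈ -157.57 - 0.99634*I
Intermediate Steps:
T = -17 (T = -5 - 12 = -17)
U = -4 (U = -7 + (3 - 1*0) = -7 + (3 + 0) = -7 + 3 = -4)
u(o) = √(-1 + o) (u(o) = √(o - 1) = √(-1 + o))
h(H, Z) = 1/(H + I*√5) (h(H, Z) = 1/(√(-1 - 4) + H) = 1/(√(-5) + H) = 1/(I*√5 + H) = 1/(H + I*√5))
-150 + 131*h(T, -7) = -150 + 131/(-17 + I*√5)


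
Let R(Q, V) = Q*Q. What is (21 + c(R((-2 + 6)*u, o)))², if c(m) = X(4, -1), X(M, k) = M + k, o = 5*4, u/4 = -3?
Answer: 576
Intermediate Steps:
u = -12 (u = 4*(-3) = -12)
o = 20
R(Q, V) = Q²
c(m) = 3 (c(m) = 4 - 1 = 3)
(21 + c(R((-2 + 6)*u, o)))² = (21 + 3)² = 24² = 576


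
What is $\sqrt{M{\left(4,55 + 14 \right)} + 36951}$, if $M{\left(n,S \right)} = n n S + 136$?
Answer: $\sqrt{38191} \approx 195.43$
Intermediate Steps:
$M{\left(n,S \right)} = 136 + S n^{2}$ ($M{\left(n,S \right)} = n^{2} S + 136 = S n^{2} + 136 = 136 + S n^{2}$)
$\sqrt{M{\left(4,55 + 14 \right)} + 36951} = \sqrt{\left(136 + \left(55 + 14\right) 4^{2}\right) + 36951} = \sqrt{\left(136 + 69 \cdot 16\right) + 36951} = \sqrt{\left(136 + 1104\right) + 36951} = \sqrt{1240 + 36951} = \sqrt{38191}$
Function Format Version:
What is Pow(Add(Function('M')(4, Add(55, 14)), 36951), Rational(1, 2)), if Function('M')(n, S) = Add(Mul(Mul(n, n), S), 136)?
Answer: Pow(38191, Rational(1, 2)) ≈ 195.43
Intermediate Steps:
Function('M')(n, S) = Add(136, Mul(S, Pow(n, 2))) (Function('M')(n, S) = Add(Mul(Pow(n, 2), S), 136) = Add(Mul(S, Pow(n, 2)), 136) = Add(136, Mul(S, Pow(n, 2))))
Pow(Add(Function('M')(4, Add(55, 14)), 36951), Rational(1, 2)) = Pow(Add(Add(136, Mul(Add(55, 14), Pow(4, 2))), 36951), Rational(1, 2)) = Pow(Add(Add(136, Mul(69, 16)), 36951), Rational(1, 2)) = Pow(Add(Add(136, 1104), 36951), Rational(1, 2)) = Pow(Add(1240, 36951), Rational(1, 2)) = Pow(38191, Rational(1, 2))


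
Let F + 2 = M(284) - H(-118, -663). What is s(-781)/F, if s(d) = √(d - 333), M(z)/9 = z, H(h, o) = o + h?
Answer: I*√1114/3335 ≈ 0.010008*I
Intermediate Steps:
H(h, o) = h + o
M(z) = 9*z
s(d) = √(-333 + d)
F = 3335 (F = -2 + (9*284 - (-118 - 663)) = -2 + (2556 - 1*(-781)) = -2 + (2556 + 781) = -2 + 3337 = 3335)
s(-781)/F = √(-333 - 781)/3335 = √(-1114)*(1/3335) = (I*√1114)*(1/3335) = I*√1114/3335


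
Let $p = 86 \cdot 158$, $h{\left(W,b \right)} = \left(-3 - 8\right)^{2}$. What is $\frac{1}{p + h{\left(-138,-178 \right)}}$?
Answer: $\frac{1}{13709} \approx 7.2945 \cdot 10^{-5}$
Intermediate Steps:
$h{\left(W,b \right)} = 121$ ($h{\left(W,b \right)} = \left(-11\right)^{2} = 121$)
$p = 13588$
$\frac{1}{p + h{\left(-138,-178 \right)}} = \frac{1}{13588 + 121} = \frac{1}{13709}$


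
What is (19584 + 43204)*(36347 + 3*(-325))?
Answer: 2220937136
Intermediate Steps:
(19584 + 43204)*(36347 + 3*(-325)) = 62788*(36347 - 975) = 62788*35372 = 2220937136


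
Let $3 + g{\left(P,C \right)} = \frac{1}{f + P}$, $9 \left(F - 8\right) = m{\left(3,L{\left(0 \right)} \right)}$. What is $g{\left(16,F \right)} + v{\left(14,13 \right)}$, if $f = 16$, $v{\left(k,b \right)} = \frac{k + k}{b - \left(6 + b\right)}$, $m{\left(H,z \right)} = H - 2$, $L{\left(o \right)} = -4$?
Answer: $- \frac{733}{96} \approx -7.6354$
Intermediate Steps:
$m{\left(H,z \right)} = -2 + H$
$v{\left(k,b \right)} = - \frac{k}{3}$ ($v{\left(k,b \right)} = \frac{2 k}{-6} = 2 k \left(- \frac{1}{6}\right) = - \frac{k}{3}$)
$F = \frac{73}{9}$ ($F = 8 + \frac{-2 + 3}{9} = 8 + \frac{1}{9} \cdot 1 = 8 + \frac{1}{9} = \frac{73}{9} \approx 8.1111$)
$g{\left(P,C \right)} = -3 + \frac{1}{16 + P}$
$g{\left(16,F \right)} + v{\left(14,13 \right)} = \frac{-47 - 48}{16 + 16} - \frac{14}{3} = \frac{-47 - 48}{32} - \frac{14}{3} = \frac{1}{32} \left(-95\right) - \frac{14}{3} = - \frac{95}{32} - \frac{14}{3} = - \frac{733}{96}$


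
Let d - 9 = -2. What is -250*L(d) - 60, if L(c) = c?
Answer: -1810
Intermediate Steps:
d = 7 (d = 9 - 2 = 7)
-250*L(d) - 60 = -250*7 - 60 = -1750 - 60 = -1810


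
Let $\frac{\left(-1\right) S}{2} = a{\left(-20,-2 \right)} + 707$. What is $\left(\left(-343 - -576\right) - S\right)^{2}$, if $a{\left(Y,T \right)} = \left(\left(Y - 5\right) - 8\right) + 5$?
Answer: $2531281$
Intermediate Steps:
$a{\left(Y,T \right)} = -8 + Y$ ($a{\left(Y,T \right)} = \left(\left(-5 + Y\right) - 8\right) + 5 = \left(-13 + Y\right) + 5 = -8 + Y$)
$S = -1358$ ($S = - 2 \left(\left(-8 - 20\right) + 707\right) = - 2 \left(-28 + 707\right) = \left(-2\right) 679 = -1358$)
$\left(\left(-343 - -576\right) - S\right)^{2} = \left(\left(-343 - -576\right) - -1358\right)^{2} = \left(\left(-343 + 576\right) + 1358\right)^{2} = \left(233 + 1358\right)^{2} = 1591^{2} = 2531281$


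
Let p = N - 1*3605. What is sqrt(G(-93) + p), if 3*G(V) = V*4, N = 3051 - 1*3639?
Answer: I*sqrt(4317) ≈ 65.704*I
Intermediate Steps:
N = -588 (N = 3051 - 3639 = -588)
G(V) = 4*V/3 (G(V) = (V*4)/3 = (4*V)/3 = 4*V/3)
p = -4193 (p = -588 - 1*3605 = -588 - 3605 = -4193)
sqrt(G(-93) + p) = sqrt((4/3)*(-93) - 4193) = sqrt(-124 - 4193) = sqrt(-4317) = I*sqrt(4317)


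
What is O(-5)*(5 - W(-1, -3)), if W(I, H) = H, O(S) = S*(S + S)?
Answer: 400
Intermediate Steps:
O(S) = 2*S**2 (O(S) = S*(2*S) = 2*S**2)
O(-5)*(5 - W(-1, -3)) = (2*(-5)**2)*(5 - 1*(-3)) = (2*25)*(5 + 3) = 50*8 = 400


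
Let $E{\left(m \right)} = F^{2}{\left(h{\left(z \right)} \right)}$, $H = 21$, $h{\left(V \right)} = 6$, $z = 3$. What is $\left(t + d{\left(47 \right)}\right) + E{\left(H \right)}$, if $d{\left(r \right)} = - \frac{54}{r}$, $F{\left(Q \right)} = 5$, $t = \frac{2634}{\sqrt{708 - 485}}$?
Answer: $\frac{1121}{47} + \frac{2634 \sqrt{223}}{223} \approx 200.24$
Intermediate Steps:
$t = \frac{2634 \sqrt{223}}{223}$ ($t = \frac{2634}{\sqrt{223}} = 2634 \frac{\sqrt{223}}{223} = \frac{2634 \sqrt{223}}{223} \approx 176.39$)
$E{\left(m \right)} = 25$ ($E{\left(m \right)} = 5^{2} = 25$)
$\left(t + d{\left(47 \right)}\right) + E{\left(H \right)} = \left(\frac{2634 \sqrt{223}}{223} - \frac{54}{47}\right) + 25 = \left(- \frac{54}{47} + \frac{2634 \sqrt{223}}{223}\right) + 25 = \frac{1121}{47} + \frac{2634 \sqrt{223}}{223}$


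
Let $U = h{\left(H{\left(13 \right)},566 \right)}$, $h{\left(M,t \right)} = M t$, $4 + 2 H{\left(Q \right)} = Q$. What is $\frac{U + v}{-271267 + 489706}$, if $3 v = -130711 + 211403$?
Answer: $\frac{88333}{655317} \approx 0.13479$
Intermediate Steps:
$H{\left(Q \right)} = -2 + \frac{Q}{2}$
$U = 2547$ ($U = \left(-2 + \frac{1}{2} \cdot 13\right) 566 = \left(-2 + \frac{13}{2}\right) 566 = \frac{9}{2} \cdot 566 = 2547$)
$v = \frac{80692}{3}$ ($v = \frac{-130711 + 211403}{3} = \frac{1}{3} \cdot 80692 = \frac{80692}{3} \approx 26897.0$)
$\frac{U + v}{-271267 + 489706} = \frac{2547 + \frac{80692}{3}}{-271267 + 489706} = \frac{88333}{3 \cdot 218439} = \frac{88333}{3} \cdot \frac{1}{218439} = \frac{88333}{655317}$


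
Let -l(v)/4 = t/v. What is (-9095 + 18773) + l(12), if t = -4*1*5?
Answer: 29054/3 ≈ 9684.7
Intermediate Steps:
t = -20 (t = -4*5 = -20)
l(v) = 80/v (l(v) = -(-80)/v = 80/v)
(-9095 + 18773) + l(12) = (-9095 + 18773) + 80/12 = 9678 + 80*(1/12) = 9678 + 20/3 = 29054/3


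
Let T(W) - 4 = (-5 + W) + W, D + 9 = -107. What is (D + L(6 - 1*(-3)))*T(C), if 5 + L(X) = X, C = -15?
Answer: 3472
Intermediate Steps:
D = -116 (D = -9 - 107 = -116)
L(X) = -5 + X
T(W) = -1 + 2*W (T(W) = 4 + ((-5 + W) + W) = 4 + (-5 + 2*W) = -1 + 2*W)
(D + L(6 - 1*(-3)))*T(C) = (-116 + (-5 + (6 - 1*(-3))))*(-1 + 2*(-15)) = (-116 + (-5 + (6 + 3)))*(-1 - 30) = (-116 + (-5 + 9))*(-31) = (-116 + 4)*(-31) = -112*(-31) = 3472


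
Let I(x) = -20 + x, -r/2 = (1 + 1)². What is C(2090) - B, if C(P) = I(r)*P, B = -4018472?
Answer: 3959952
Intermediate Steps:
r = -8 (r = -2*(1 + 1)² = -2*2² = -2*4 = -8)
C(P) = -28*P (C(P) = (-20 - 8)*P = -28*P)
C(2090) - B = -28*2090 - 1*(-4018472) = -58520 + 4018472 = 3959952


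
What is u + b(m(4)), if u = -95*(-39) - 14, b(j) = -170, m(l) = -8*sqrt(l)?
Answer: 3521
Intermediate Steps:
u = 3691 (u = 3705 - 14 = 3691)
u + b(m(4)) = 3691 - 170 = 3521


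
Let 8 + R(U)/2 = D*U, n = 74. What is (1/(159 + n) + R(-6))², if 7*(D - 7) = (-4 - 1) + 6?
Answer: 27519160321/2660161 ≈ 10345.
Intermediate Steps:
D = 50/7 (D = 7 + ((-4 - 1) + 6)/7 = 7 + (-5 + 6)/7 = 7 + (⅐)*1 = 7 + ⅐ = 50/7 ≈ 7.1429)
R(U) = -16 + 100*U/7 (R(U) = -16 + 2*(50*U/7) = -16 + 100*U/7)
(1/(159 + n) + R(-6))² = (1/(159 + 74) + (-16 + (100/7)*(-6)))² = (1/233 + (-16 - 600/7))² = (1/233 - 712/7)² = (-165889/1631)² = 27519160321/2660161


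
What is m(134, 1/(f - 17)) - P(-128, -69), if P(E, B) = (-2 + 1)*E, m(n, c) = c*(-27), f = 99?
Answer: -10523/82 ≈ -128.33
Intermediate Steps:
m(n, c) = -27*c
P(E, B) = -E
m(134, 1/(f - 17)) - P(-128, -69) = -27/(99 - 17) - (-1)*(-128) = -27/82 - 1*128 = -27*1/82 - 128 = -27/82 - 128 = -10523/82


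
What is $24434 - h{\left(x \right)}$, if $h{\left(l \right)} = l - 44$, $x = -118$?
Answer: $24596$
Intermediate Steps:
$h{\left(l \right)} = -44 + l$
$24434 - h{\left(x \right)} = 24434 - \left(-44 - 118\right) = 24434 - -162 = 24434 + 162 = 24596$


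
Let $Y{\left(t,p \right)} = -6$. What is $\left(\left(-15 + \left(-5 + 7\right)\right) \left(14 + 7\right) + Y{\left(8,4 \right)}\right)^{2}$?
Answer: $77841$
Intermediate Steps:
$\left(\left(-15 + \left(-5 + 7\right)\right) \left(14 + 7\right) + Y{\left(8,4 \right)}\right)^{2} = \left(\left(-15 + \left(-5 + 7\right)\right) \left(14 + 7\right) - 6\right)^{2} = \left(\left(-15 + 2\right) 21 - 6\right)^{2} = \left(\left(-13\right) 21 - 6\right)^{2} = \left(-273 - 6\right)^{2} = \left(-279\right)^{2} = 77841$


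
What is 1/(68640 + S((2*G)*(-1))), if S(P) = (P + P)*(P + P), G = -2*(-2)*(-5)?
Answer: 1/75040 ≈ 1.3326e-5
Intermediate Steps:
G = -20 (G = 4*(-5) = -20)
S(P) = 4*P**2 (S(P) = (2*P)*(2*P) = 4*P**2)
1/(68640 + S((2*G)*(-1))) = 1/(68640 + 4*((2*(-20))*(-1))**2) = 1/(68640 + 4*(-40*(-1))**2) = 1/(68640 + 4*40**2) = 1/(68640 + 4*1600) = 1/(68640 + 6400) = 1/75040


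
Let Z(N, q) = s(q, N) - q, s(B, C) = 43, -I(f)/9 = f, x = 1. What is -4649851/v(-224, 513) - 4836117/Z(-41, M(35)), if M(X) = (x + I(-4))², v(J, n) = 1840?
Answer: 35035293/31280 ≈ 1120.1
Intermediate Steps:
I(f) = -9*f
M(X) = 1369 (M(X) = (1 - 9*(-4))² = (1 + 36)² = 37² = 1369)
Z(N, q) = 43 - q
-4649851/v(-224, 513) - 4836117/Z(-41, M(35)) = -4649851/1840 - 4836117/(43 - 1*1369) = -4649851*1/1840 - 4836117/(43 - 1369) = -4649851/1840 - 4836117/(-1326) = -4649851/1840 - 4836117*(-1/1326) = -4649851/1840 + 124003/34 = 35035293/31280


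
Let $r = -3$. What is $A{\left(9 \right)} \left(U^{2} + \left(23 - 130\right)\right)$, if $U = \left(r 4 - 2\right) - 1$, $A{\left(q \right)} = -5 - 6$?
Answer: $-1298$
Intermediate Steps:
$A{\left(q \right)} = -11$
$U = -15$ ($U = \left(\left(-3\right) 4 - 2\right) - 1 = \left(-12 - 2\right) - 1 = -14 - 1 = -15$)
$A{\left(9 \right)} \left(U^{2} + \left(23 - 130\right)\right) = - 11 \left(\left(-15\right)^{2} + \left(23 - 130\right)\right) = - 11 \left(225 - 107\right) = \left(-11\right) 118 = -1298$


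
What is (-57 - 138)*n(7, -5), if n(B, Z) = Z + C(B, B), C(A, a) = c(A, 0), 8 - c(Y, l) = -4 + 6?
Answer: -195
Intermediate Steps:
c(Y, l) = 6 (c(Y, l) = 8 - (-4 + 6) = 8 - 1*2 = 8 - 2 = 6)
C(A, a) = 6
n(B, Z) = 6 + Z (n(B, Z) = Z + 6 = 6 + Z)
(-57 - 138)*n(7, -5) = (-57 - 138)*(6 - 5) = -195*1 = -195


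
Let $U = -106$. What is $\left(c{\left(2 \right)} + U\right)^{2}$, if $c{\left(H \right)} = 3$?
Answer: $10609$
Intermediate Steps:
$\left(c{\left(2 \right)} + U\right)^{2} = \left(3 - 106\right)^{2} = \left(-103\right)^{2} = 10609$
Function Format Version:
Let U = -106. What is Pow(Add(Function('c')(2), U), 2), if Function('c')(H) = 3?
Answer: 10609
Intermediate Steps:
Pow(Add(Function('c')(2), U), 2) = Pow(Add(3, -106), 2) = Pow(-103, 2) = 10609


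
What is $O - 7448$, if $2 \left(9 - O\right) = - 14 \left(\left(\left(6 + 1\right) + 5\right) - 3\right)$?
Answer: $-7376$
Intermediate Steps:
$O = 72$ ($O = 9 - \frac{\left(-14\right) \left(\left(\left(6 + 1\right) + 5\right) - 3\right)}{2} = 9 - \frac{\left(-14\right) \left(\left(7 + 5\right) - 3\right)}{2} = 9 - \frac{\left(-14\right) \left(12 - 3\right)}{2} = 9 - \frac{\left(-14\right) 9}{2} = 9 - -63 = 9 + 63 = 72$)
$O - 7448 = 72 - 7448 = -7376$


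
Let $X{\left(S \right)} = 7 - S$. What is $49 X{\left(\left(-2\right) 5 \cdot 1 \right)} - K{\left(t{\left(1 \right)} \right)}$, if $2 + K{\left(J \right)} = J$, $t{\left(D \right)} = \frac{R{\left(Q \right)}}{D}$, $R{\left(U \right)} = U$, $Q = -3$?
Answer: $838$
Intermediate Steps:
$t{\left(D \right)} = - \frac{3}{D}$
$K{\left(J \right)} = -2 + J$
$49 X{\left(\left(-2\right) 5 \cdot 1 \right)} - K{\left(t{\left(1 \right)} \right)} = 49 \left(7 - \left(-2\right) 5 \cdot 1\right) - \left(-2 - \frac{3}{1}\right) = 49 \left(7 - \left(-10\right) 1\right) - \left(-2 - 3\right) = 49 \left(7 - -10\right) - \left(-2 - 3\right) = 49 \left(7 + 10\right) - -5 = 49 \cdot 17 + 5 = 833 + 5 = 838$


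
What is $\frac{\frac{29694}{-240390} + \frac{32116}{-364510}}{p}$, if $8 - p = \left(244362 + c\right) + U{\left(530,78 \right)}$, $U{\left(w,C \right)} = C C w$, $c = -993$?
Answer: $\frac{309068753}{5064525715711515} \approx 6.1026 \cdot 10^{-8}$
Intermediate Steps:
$U{\left(w,C \right)} = w C^{2}$ ($U{\left(w,C \right)} = C^{2} w = w C^{2}$)
$p = -3467881$ ($p = 8 - \left(\left(244362 - 993\right) + 530 \cdot 78^{2}\right) = 8 - \left(243369 + 530 \cdot 6084\right) = 8 - \left(243369 + 3224520\right) = 8 - 3467889 = -3467881$)
$\frac{\frac{29694}{-240390} + \frac{32116}{-364510}}{p} = \frac{\frac{29694}{-240390} + \frac{32116}{-364510}}{-3467881} = \left(29694 \left(- \frac{1}{240390}\right) + 32116 \left(- \frac{1}{364510}\right)\right) \left(- \frac{1}{3467881}\right) = \left(- \frac{4949}{40065} - \frac{16058}{182255}\right) \left(- \frac{1}{3467881}\right) = \left(- \frac{309068753}{1460409315}\right) \left(- \frac{1}{3467881}\right) = \frac{309068753}{5064525715711515}$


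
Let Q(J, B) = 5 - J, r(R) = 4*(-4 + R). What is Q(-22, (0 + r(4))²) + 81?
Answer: 108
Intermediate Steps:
r(R) = -16 + 4*R
Q(-22, (0 + r(4))²) + 81 = (5 - 1*(-22)) + 81 = (5 + 22) + 81 = 27 + 81 = 108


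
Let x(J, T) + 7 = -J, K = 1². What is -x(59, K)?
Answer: 66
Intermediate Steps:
K = 1
x(J, T) = -7 - J
-x(59, K) = -(-7 - 1*59) = -(-7 - 59) = -1*(-66) = 66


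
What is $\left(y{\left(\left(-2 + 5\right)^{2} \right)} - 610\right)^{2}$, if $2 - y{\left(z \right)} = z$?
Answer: $380689$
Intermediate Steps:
$y{\left(z \right)} = 2 - z$
$\left(y{\left(\left(-2 + 5\right)^{2} \right)} - 610\right)^{2} = \left(\left(2 - \left(-2 + 5\right)^{2}\right) - 610\right)^{2} = \left(\left(2 - 3^{2}\right) - 610\right)^{2} = \left(\left(2 - 9\right) - 610\right)^{2} = \left(-7 - 610\right)^{2} = \left(-617\right)^{2} = 380689$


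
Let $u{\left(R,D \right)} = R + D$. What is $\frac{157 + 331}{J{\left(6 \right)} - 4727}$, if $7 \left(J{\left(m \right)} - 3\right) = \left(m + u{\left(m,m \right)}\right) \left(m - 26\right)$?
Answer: $- \frac{14}{137} \approx -0.10219$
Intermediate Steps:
$u{\left(R,D \right)} = D + R$
$J{\left(m \right)} = 3 + \frac{3 m \left(-26 + m\right)}{7}$ ($J{\left(m \right)} = 3 + \frac{\left(m + \left(m + m\right)\right) \left(m - 26\right)}{7} = 3 + \frac{\left(m + 2 m\right) \left(-26 + m\right)}{7} = 3 + \frac{3 m \left(-26 + m\right)}{7}$)
$\frac{157 + 331}{J{\left(6 \right)} - 4727} = \frac{157 + 331}{\left(3 - \frac{468}{7} + \frac{3 \cdot 6^{2}}{7}\right) - 4727} = \frac{488}{\left(3 - \frac{468}{7} + \frac{3}{7} \cdot 36\right) - 4727} = \frac{488}{\left(3 - \frac{468}{7} + \frac{108}{7}\right) - 4727} = \frac{488}{- \frac{339}{7} - 4727} = \frac{488}{- \frac{33428}{7}} = 488 \left(- \frac{7}{33428}\right) = - \frac{14}{137}$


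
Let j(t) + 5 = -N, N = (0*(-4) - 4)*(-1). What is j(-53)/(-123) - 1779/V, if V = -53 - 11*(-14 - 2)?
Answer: -590/41 ≈ -14.390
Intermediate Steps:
N = 4 (N = (0 - 4)*(-1) = -4*(-1) = 4)
V = 123 (V = -53 - 11*(-16) = -53 - 1*(-176) = -53 + 176 = 123)
j(t) = -9 (j(t) = -5 - 1*4 = -5 - 4 = -9)
j(-53)/(-123) - 1779/V = -9/(-123) - 1779/123 = -9*(-1/123) - 1779*1/123 = 3/41 - 593/41 = -590/41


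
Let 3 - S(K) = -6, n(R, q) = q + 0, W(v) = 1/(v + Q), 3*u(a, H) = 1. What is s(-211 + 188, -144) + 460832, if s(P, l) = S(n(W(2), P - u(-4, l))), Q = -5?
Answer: 460841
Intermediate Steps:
u(a, H) = ⅓ (u(a, H) = (⅓)*1 = ⅓)
W(v) = 1/(-5 + v) (W(v) = 1/(v - 5) = 1/(-5 + v))
n(R, q) = q
S(K) = 9 (S(K) = 3 - 1*(-6) = 3 + 6 = 9)
s(P, l) = 9
s(-211 + 188, -144) + 460832 = 9 + 460832 = 460841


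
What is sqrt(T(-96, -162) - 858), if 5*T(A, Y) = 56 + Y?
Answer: 2*I*sqrt(5495)/5 ≈ 29.651*I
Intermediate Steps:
T(A, Y) = 56/5 + Y/5 (T(A, Y) = (56 + Y)/5 = 56/5 + Y/5)
sqrt(T(-96, -162) - 858) = sqrt((56/5 + (1/5)*(-162)) - 858) = sqrt((56/5 - 162/5) - 858) = sqrt(-106/5 - 858) = sqrt(-4396/5) = 2*I*sqrt(5495)/5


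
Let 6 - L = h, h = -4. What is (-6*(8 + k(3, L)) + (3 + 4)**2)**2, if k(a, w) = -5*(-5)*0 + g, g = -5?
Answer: 961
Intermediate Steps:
L = 10 (L = 6 - 1*(-4) = 6 + 4 = 10)
k(a, w) = -5 (k(a, w) = -5*(-5)*0 - 5 = 25*0 - 5 = 0 - 5 = -5)
(-6*(8 + k(3, L)) + (3 + 4)**2)**2 = (-6*(8 - 5) + (3 + 4)**2)**2 = (-6*3 + 7**2)**2 = (-18 + 49)**2 = 31**2 = 961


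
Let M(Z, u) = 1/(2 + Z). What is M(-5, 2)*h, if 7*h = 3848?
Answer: -3848/21 ≈ -183.24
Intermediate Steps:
h = 3848/7 (h = (⅐)*3848 = 3848/7 ≈ 549.71)
M(-5, 2)*h = (3848/7)/(2 - 5) = (3848/7)/(-3) = -⅓*3848/7 = -3848/21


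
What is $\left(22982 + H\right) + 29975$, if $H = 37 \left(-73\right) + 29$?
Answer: $50285$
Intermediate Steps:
$H = -2672$ ($H = -2701 + 29 = -2672$)
$\left(22982 + H\right) + 29975 = \left(22982 - 2672\right) + 29975 = 20310 + 29975 = 50285$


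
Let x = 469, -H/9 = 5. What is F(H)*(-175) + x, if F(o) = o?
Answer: 8344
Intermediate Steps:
H = -45 (H = -9*5 = -45)
F(H)*(-175) + x = -45*(-175) + 469 = 7875 + 469 = 8344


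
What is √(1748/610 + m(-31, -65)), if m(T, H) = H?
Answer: I*√5780055/305 ≈ 7.8825*I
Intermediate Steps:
√(1748/610 + m(-31, -65)) = √(1748/610 - 65) = √(1748*(1/610) - 65) = √(874/305 - 65) = √(-18951/305) = I*√5780055/305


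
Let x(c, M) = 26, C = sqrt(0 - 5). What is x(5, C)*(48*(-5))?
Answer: -6240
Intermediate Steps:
C = I*sqrt(5) (C = sqrt(-5) = I*sqrt(5) ≈ 2.2361*I)
x(5, C)*(48*(-5)) = 26*(48*(-5)) = 26*(-240) = -6240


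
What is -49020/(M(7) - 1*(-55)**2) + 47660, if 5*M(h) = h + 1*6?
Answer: 180120755/3778 ≈ 47676.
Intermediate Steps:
M(h) = 6/5 + h/5 (M(h) = (h + 1*6)/5 = (h + 6)/5 = (6 + h)/5 = 6/5 + h/5)
-49020/(M(7) - 1*(-55)**2) + 47660 = -49020/((6/5 + (1/5)*7) - 1*(-55)**2) + 47660 = -49020/((6/5 + 7/5) - 1*3025) + 47660 = -49020/(13/5 - 3025) + 47660 = -49020/(-15112/5) + 47660 = -49020*(-5/15112) + 47660 = 61275/3778 + 47660 = 180120755/3778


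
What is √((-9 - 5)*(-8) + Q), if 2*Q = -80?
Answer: 6*√2 ≈ 8.4853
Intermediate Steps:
Q = -40 (Q = (½)*(-80) = -40)
√((-9 - 5)*(-8) + Q) = √((-9 - 5)*(-8) - 40) = √(-14*(-8) - 40) = √(112 - 40) = √72 = 6*√2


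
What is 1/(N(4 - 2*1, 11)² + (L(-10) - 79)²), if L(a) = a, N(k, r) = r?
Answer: 1/8042 ≈ 0.00012435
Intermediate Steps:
1/(N(4 - 2*1, 11)² + (L(-10) - 79)²) = 1/(11² + (-10 - 79)²) = 1/(121 + (-89)²) = 1/(121 + 7921) = 1/8042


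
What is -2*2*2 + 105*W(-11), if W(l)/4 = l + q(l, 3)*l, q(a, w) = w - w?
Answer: -4628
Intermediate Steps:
q(a, w) = 0
W(l) = 4*l (W(l) = 4*(l + 0*l) = 4*(l + 0) = 4*l)
-2*2*2 + 105*W(-11) = -2*2*2 + 105*(4*(-11)) = -4*2 + 105*(-44) = -8 - 4620 = -4628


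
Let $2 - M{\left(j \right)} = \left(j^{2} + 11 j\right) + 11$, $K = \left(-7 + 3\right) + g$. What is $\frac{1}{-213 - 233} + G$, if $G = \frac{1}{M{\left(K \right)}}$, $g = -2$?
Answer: $\frac{425}{9366} \approx 0.045377$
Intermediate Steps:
$K = -6$ ($K = \left(-7 + 3\right) - 2 = -4 - 2 = -6$)
$M{\left(j \right)} = -9 - j^{2} - 11 j$ ($M{\left(j \right)} = 2 - \left(\left(j^{2} + 11 j\right) + 11\right) = 2 - \left(11 + j^{2} + 11 j\right) = -9 - j^{2} - 11 j$)
$G = \frac{1}{21}$ ($G = \frac{1}{-9 - \left(-6\right)^{2} - -66} = \frac{1}{-9 - 36 + 66} = \frac{1}{21} \approx 0.047619$)
$\frac{1}{-213 - 233} + G = \frac{1}{-213 - 233} + \frac{1}{21} = \frac{1}{-446} + \frac{1}{21} = - \frac{1}{446} + \frac{1}{21} = \frac{425}{9366}$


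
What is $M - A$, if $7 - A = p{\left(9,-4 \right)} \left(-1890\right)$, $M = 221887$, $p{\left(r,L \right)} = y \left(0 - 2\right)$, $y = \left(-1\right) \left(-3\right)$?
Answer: $233220$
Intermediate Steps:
$y = 3$
$p{\left(r,L \right)} = -6$ ($p{\left(r,L \right)} = 3 \left(0 - 2\right) = 3 \left(-2\right) = -6$)
$A = -11333$ ($A = 7 - \left(-6\right) \left(-1890\right) = 7 - 11340 = -11333$)
$M - A = 221887 - -11333 = 221887 + 11333 = 233220$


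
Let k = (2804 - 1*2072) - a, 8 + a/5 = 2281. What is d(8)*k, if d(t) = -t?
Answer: 85064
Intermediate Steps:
a = 11365 (a = -40 + 5*2281 = -40 + 11405 = 11365)
k = -10633 (k = (2804 - 1*2072) - 1*11365 = (2804 - 2072) - 11365 = 732 - 11365 = -10633)
d(8)*k = -1*8*(-10633) = -8*(-10633) = 85064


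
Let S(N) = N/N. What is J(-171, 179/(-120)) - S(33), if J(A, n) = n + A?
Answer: -20819/120 ≈ -173.49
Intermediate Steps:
J(A, n) = A + n
S(N) = 1
J(-171, 179/(-120)) - S(33) = (-171 + 179/(-120)) - 1*1 = (-171 + 179*(-1/120)) - 1 = (-171 - 179/120) - 1 = -20699/120 - 1 = -20819/120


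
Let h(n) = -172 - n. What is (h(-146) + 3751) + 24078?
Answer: 27803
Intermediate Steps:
(h(-146) + 3751) + 24078 = ((-172 - 1*(-146)) + 3751) + 24078 = ((-172 + 146) + 3751) + 24078 = (-26 + 3751) + 24078 = 3725 + 24078 = 27803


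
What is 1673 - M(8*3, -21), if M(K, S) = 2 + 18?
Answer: 1653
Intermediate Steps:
M(K, S) = 20
1673 - M(8*3, -21) = 1673 - 1*20 = 1673 - 20 = 1653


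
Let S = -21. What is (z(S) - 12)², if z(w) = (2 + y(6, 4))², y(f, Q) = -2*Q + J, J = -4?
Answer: 7744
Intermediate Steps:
y(f, Q) = -4 - 2*Q (y(f, Q) = -2*Q - 4 = -4 - 2*Q)
z(w) = 100 (z(w) = (2 + (-4 - 2*4))² = (2 + (-4 - 8))² = (2 - 12)² = (-10)² = 100)
(z(S) - 12)² = (100 - 12)² = 88² = 7744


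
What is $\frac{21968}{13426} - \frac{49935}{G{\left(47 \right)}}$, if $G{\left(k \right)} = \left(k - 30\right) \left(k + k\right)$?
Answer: $- \frac{317661223}{10727374} \approx -29.612$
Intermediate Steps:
$G{\left(k \right)} = 2 k \left(-30 + k\right)$ ($G{\left(k \right)} = \left(-30 + k\right) 2 k = 2 k \left(-30 + k\right)$)
$\frac{21968}{13426} - \frac{49935}{G{\left(47 \right)}} = \frac{21968}{13426} - \frac{49935}{2 \cdot 47 \left(-30 + 47\right)} = 21968 \cdot \frac{1}{13426} - \frac{49935}{2 \cdot 47 \cdot 17} = \frac{10984}{6713} - \frac{49935}{1598} = - \frac{317661223}{10727374}$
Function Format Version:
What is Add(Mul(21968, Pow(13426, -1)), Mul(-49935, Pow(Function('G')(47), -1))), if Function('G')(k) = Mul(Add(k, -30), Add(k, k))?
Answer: Rational(-317661223, 10727374) ≈ -29.612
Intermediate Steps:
Function('G')(k) = Mul(2, k, Add(-30, k)) (Function('G')(k) = Mul(Add(-30, k), Mul(2, k)) = Mul(2, k, Add(-30, k)))
Add(Mul(21968, Pow(13426, -1)), Mul(-49935, Pow(Function('G')(47), -1))) = Add(Mul(21968, Pow(13426, -1)), Mul(-49935, Pow(Mul(2, 47, Add(-30, 47)), -1))) = Add(Mul(21968, Rational(1, 13426)), Mul(-49935, Pow(Mul(2, 47, 17), -1))) = Add(Rational(10984, 6713), Mul(-49935, Pow(1598, -1))) = Add(Rational(10984, 6713), Mul(-49935, Rational(1, 1598))) = Add(Rational(10984, 6713), Rational(-49935, 1598)) = Rational(-317661223, 10727374)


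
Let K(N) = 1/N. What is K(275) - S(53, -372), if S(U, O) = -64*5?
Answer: 88001/275 ≈ 320.00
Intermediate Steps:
S(U, O) = -320
K(275) - S(53, -372) = 1/275 - 1*(-320) = 1/275 + 320 = 88001/275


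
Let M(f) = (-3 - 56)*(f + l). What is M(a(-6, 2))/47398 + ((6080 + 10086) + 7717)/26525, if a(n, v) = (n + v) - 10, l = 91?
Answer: 1011503359/1257231950 ≈ 0.80455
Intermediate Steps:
a(n, v) = -10 + n + v
M(f) = -5369 - 59*f (M(f) = (-3 - 56)*(f + 91) = -59*(91 + f) = -5369 - 59*f)
M(a(-6, 2))/47398 + ((6080 + 10086) + 7717)/26525 = (-5369 - 59*(-10 - 6 + 2))/47398 + ((6080 + 10086) + 7717)/26525 = (-5369 - 59*(-14))*(1/47398) + (16166 + 7717)*(1/26525) = (-5369 + 826)*(1/47398) + 23883*(1/26525) = -4543*1/47398 + 23883/26525 = -4543/47398 + 23883/26525 = 1011503359/1257231950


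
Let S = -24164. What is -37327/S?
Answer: 37327/24164 ≈ 1.5447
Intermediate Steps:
-37327/S = -37327/(-24164) = -37327*(-1/24164) = 37327/24164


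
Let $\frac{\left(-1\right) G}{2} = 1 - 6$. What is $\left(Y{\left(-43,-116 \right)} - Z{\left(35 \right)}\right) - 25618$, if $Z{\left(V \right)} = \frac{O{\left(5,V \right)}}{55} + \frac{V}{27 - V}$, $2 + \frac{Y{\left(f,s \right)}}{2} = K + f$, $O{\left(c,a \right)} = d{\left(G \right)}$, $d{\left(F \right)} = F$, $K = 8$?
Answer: $- \frac{2260527}{88} \approx -25688.0$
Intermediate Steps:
$G = 10$ ($G = - 2 \left(1 - 6\right) = \left(-2\right) \left(-5\right) = 10$)
$O{\left(c,a \right)} = 10$
$Y{\left(f,s \right)} = 12 + 2 f$ ($Y{\left(f,s \right)} = -4 + 2 \left(8 + f\right) = -4 + \left(16 + 2 f\right) = 12 + 2 f$)
$Z{\left(V \right)} = \frac{2}{11} + \frac{V}{27 - V}$ ($Z{\left(V \right)} = \frac{10}{55} + \frac{V}{27 - V} = 10 \cdot \frac{1}{55} + \frac{V}{27 - V} = \frac{2}{11} + \frac{V}{27 - V}$)
$\left(Y{\left(-43,-116 \right)} - Z{\left(35 \right)}\right) - 25618 = \left(\left(12 + 2 \left(-43\right)\right) - \frac{9 \left(-6 - 35\right)}{11 \left(-27 + 35\right)}\right) - 25618 = \left(\left(12 - 86\right) - \frac{9 \left(-6 - 35\right)}{11 \cdot 8}\right) - 25618 = \left(-74 - \frac{9}{11} \cdot \frac{1}{8} \left(-41\right)\right) - 25618 = \left(-74 - - \frac{369}{88}\right) - 25618 = \left(-74 + \frac{369}{88}\right) - 25618 = - \frac{6143}{88} - 25618 = - \frac{2260527}{88}$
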